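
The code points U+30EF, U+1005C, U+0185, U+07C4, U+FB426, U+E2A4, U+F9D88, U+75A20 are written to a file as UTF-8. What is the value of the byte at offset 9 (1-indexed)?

0x85

1-indexed offset 9 is 0-indexed offset 8.
U+30EF → 3-byte form E3 83 AF at offsets 0–2.
U+1005C → 4-byte form F0 90 81 9C at offsets 3–6.
U+0185 → 2-byte form C6 85 at offsets 7–8.
Offset 8 falls in char 3's range; it's byte 2 of C6 85 = 0x85.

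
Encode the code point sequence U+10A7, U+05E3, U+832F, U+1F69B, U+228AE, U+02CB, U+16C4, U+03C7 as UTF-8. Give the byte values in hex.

E1 82 A7 D7 A3 E8 8C AF F0 9F 9A 9B F0 A2 A2 AE CB 8B E1 9B 84 CF 87

U+10A7: 3-byte form → E1 82 A7.
U+05E3: 2-byte form → D7 A3.
U+832F: 3-byte form → E8 8C AF.
U+1F69B: 4-byte form → F0 9F 9A 9B.
U+228AE: 4-byte form → F0 A2 A2 AE.
U+02CB: 2-byte form → CB 8B.
U+16C4: 3-byte form → E1 9B 84.
U+03C7: 2-byte form → CF 87.
Concatenated (23 bytes): E1 82 A7 D7 A3 E8 8C AF F0 9F 9A 9B F0 A2 A2 AE CB 8B E1 9B 84 CF 87.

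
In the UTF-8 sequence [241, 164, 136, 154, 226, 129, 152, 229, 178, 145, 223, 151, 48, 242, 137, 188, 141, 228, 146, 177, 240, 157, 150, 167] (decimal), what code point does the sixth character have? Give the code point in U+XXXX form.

U+89F0D

Offset 0: leading byte 0xF1 = 11110001 → 4-byte char #1 = F1 A4 88 9A.
Offset 4: leading byte 0xE2 = 11100010 → 3-byte char #2 = E2 81 98.
Offset 7: leading byte 0xE5 = 11100101 → 3-byte char #3 = E5 B2 91.
Offset 10: leading byte 0xDF = 11011111 → 2-byte char #4 = DF 97.
Offset 12: leading byte 0x30 = 00110000 → 1-byte char #5 = 30.
Offset 13: leading byte 0xF2 = 11110010 → 4-byte char #6 = F2 89 BC 8D.
Leading byte 0xF2 = 11110010 matches 11110xxx → 4-byte sequence.
Byte 1: 0xF2 = 11110010, payload 010 (3 bits).
Byte 2: 0x89 = 10001001 (10xxxxxx ✓), payload 001001.
Byte 3: 0xBC = 10111100 (10xxxxxx ✓), payload 111100.
Byte 4: 0x8D = 10001101 (10xxxxxx ✓), payload 001101.
Concatenate: 010001001111100001101 = 0x89F0D (21 bits → U+89F0D).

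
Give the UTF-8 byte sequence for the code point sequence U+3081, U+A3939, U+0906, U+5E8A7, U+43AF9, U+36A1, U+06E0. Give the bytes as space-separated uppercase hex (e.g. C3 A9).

U+3081: 3-byte form → E3 82 81.
U+A3939: 4-byte form → F2 A3 A4 B9.
U+0906: 3-byte form → E0 A4 86.
U+5E8A7: 4-byte form → F1 9E A2 A7.
U+43AF9: 4-byte form → F1 83 AB B9.
U+36A1: 3-byte form → E3 9A A1.
U+06E0: 2-byte form → DB A0.
Concatenated (23 bytes): E3 82 81 F2 A3 A4 B9 E0 A4 86 F1 9E A2 A7 F1 83 AB B9 E3 9A A1 DB A0.

E3 82 81 F2 A3 A4 B9 E0 A4 86 F1 9E A2 A7 F1 83 AB B9 E3 9A A1 DB A0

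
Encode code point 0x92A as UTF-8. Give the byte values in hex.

E0 A4 AA

U+092A = 0x92A = 2346 decimal. In range U+0800–U+FFFF → 3-byte form: 1110xxxx 10xxxxxx 10xxxxxx.
Binary (16 bits): 0000100100101010.
Split 4+6+6: 0000 | 100100 | 101010.
Byte 1: 11100000 = 0xE0.
Byte 2: 10100100 = 0xA4.
Byte 3: 10101010 = 0xAA.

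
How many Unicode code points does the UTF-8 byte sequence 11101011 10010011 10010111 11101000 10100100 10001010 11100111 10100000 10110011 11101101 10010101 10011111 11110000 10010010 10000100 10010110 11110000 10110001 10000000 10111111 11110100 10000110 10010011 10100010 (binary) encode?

Byte at offset 0: 0xEB = 11101011 → 3-byte char (#1). Advance 3.
Byte at offset 3: 0xE8 = 11101000 → 3-byte char (#2). Advance 3.
Byte at offset 6: 0xE7 = 11100111 → 3-byte char (#3). Advance 3.
Byte at offset 9: 0xED = 11101101 → 3-byte char (#4). Advance 3.
Byte at offset 12: 0xF0 = 11110000 → 4-byte char (#5). Advance 4.
Byte at offset 16: 0xF0 = 11110000 → 4-byte char (#6). Advance 4.
Byte at offset 20: 0xF4 = 11110100 → 4-byte char (#7). Advance 4.
Reached end at offset 24 after 7 code points.

7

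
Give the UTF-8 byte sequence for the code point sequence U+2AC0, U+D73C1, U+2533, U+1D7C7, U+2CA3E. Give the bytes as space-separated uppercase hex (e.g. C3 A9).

E2 AB 80 F3 97 8F 81 E2 94 B3 F0 9D 9F 87 F0 AC A8 BE

U+2AC0: 3-byte form → E2 AB 80.
U+D73C1: 4-byte form → F3 97 8F 81.
U+2533: 3-byte form → E2 94 B3.
U+1D7C7: 4-byte form → F0 9D 9F 87.
U+2CA3E: 4-byte form → F0 AC A8 BE.
Concatenated (18 bytes): E2 AB 80 F3 97 8F 81 E2 94 B3 F0 9D 9F 87 F0 AC A8 BE.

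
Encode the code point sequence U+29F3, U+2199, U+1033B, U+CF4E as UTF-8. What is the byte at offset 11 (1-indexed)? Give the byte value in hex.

1-indexed offset 11 is 0-indexed offset 10.
U+29F3 → 3-byte form E2 A7 B3 at offsets 0–2.
U+2199 → 3-byte form E2 86 99 at offsets 3–5.
U+1033B → 4-byte form F0 90 8C BB at offsets 6–9.
U+CF4E → 3-byte form EC BD 8E at offsets 10–12.
Offset 10 falls in char 4's range; it's byte 1 of EC BD 8E = 0xEC.

0xEC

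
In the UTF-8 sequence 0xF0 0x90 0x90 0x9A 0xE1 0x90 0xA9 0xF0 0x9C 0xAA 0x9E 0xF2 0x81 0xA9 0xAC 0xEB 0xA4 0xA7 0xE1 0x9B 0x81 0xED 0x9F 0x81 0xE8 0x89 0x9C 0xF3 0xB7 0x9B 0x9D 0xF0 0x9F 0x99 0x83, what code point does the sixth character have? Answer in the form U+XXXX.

U+16C1

Offset 0: leading byte 0xF0 = 11110000 → 4-byte char #1 = F0 90 90 9A.
Offset 4: leading byte 0xE1 = 11100001 → 3-byte char #2 = E1 90 A9.
Offset 7: leading byte 0xF0 = 11110000 → 4-byte char #3 = F0 9C AA 9E.
Offset 11: leading byte 0xF2 = 11110010 → 4-byte char #4 = F2 81 A9 AC.
Offset 15: leading byte 0xEB = 11101011 → 3-byte char #5 = EB A4 A7.
Offset 18: leading byte 0xE1 = 11100001 → 3-byte char #6 = E1 9B 81.
Leading byte 0xE1 = 11100001 matches 1110xxxx → 3-byte sequence.
Byte 1: 0xE1 = 11100001, payload 0001 (4 bits).
Byte 2: 0x9B = 10011011 (10xxxxxx ✓), payload 011011.
Byte 3: 0x81 = 10000001 (10xxxxxx ✓), payload 000001.
Concatenate: 0001011011000001 = 0x16C1 (16 bits → U+16C1).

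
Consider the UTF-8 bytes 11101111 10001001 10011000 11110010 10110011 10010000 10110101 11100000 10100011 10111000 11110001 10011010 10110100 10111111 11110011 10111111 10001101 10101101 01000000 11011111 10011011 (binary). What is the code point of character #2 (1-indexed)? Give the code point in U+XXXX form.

U+B3435

Offset 0: leading byte 0xEF = 11101111 → 3-byte char #1 = EF 89 98.
Offset 3: leading byte 0xF2 = 11110010 → 4-byte char #2 = F2 B3 90 B5.
Leading byte 0xF2 = 11110010 matches 11110xxx → 4-byte sequence.
Byte 1: 0xF2 = 11110010, payload 010 (3 bits).
Byte 2: 0xB3 = 10110011 (10xxxxxx ✓), payload 110011.
Byte 3: 0x90 = 10010000 (10xxxxxx ✓), payload 010000.
Byte 4: 0xB5 = 10110101 (10xxxxxx ✓), payload 110101.
Concatenate: 010110011010000110101 = 0xB3435 (21 bits → U+B3435).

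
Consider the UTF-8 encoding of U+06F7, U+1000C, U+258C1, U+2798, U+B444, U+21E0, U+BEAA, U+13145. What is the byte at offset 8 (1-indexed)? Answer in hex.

1-indexed offset 8 is 0-indexed offset 7.
U+06F7 → 2-byte form DB B7 at offsets 0–1.
U+1000C → 4-byte form F0 90 80 8C at offsets 2–5.
U+258C1 → 4-byte form F0 A5 A3 81 at offsets 6–9.
Offset 7 falls in char 3's range; it's byte 2 of F0 A5 A3 81 = 0xA5.

0xA5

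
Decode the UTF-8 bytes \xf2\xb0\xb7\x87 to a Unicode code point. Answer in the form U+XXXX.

U+B0DC7

Leading byte 0xF2 = 11110010 matches 11110xxx → 4-byte sequence.
Byte 1: 0xF2 = 11110010, payload 010 (3 bits).
Byte 2: 0xB0 = 10110000 (10xxxxxx ✓), payload 110000.
Byte 3: 0xB7 = 10110111 (10xxxxxx ✓), payload 110111.
Byte 4: 0x87 = 10000111 (10xxxxxx ✓), payload 000111.
Concatenate: 010110000110111000111 = 0xB0DC7 (21 bits → U+B0DC7).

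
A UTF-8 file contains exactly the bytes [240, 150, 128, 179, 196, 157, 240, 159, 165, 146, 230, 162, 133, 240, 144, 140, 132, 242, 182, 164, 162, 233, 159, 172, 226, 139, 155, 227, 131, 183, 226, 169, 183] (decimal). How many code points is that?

Byte at offset 0: 0xF0 = 11110000 → 4-byte char (#1). Advance 4.
Byte at offset 4: 0xC4 = 11000100 → 2-byte char (#2). Advance 2.
Byte at offset 6: 0xF0 = 11110000 → 4-byte char (#3). Advance 4.
Byte at offset 10: 0xE6 = 11100110 → 3-byte char (#4). Advance 3.
Byte at offset 13: 0xF0 = 11110000 → 4-byte char (#5). Advance 4.
Byte at offset 17: 0xF2 = 11110010 → 4-byte char (#6). Advance 4.
Byte at offset 21: 0xE9 = 11101001 → 3-byte char (#7). Advance 3.
Byte at offset 24: 0xE2 = 11100010 → 3-byte char (#8). Advance 3.
Byte at offset 27: 0xE3 = 11100011 → 3-byte char (#9). Advance 3.
Byte at offset 30: 0xE2 = 11100010 → 3-byte char (#10). Advance 3.
Reached end at offset 33 after 10 code points.

10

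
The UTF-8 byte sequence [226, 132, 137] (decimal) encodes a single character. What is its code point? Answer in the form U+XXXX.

Leading byte 0xE2 = 11100010 matches 1110xxxx → 3-byte sequence.
Byte 1: 0xE2 = 11100010, payload 0010 (4 bits).
Byte 2: 0x84 = 10000100 (10xxxxxx ✓), payload 000100.
Byte 3: 0x89 = 10001001 (10xxxxxx ✓), payload 001001.
Concatenate: 0010000100001001 = 0x2109 (16 bits → U+2109).

U+2109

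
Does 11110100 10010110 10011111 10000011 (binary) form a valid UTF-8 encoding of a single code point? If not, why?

invalid (encodes a value above U+10FFFF)

Leading byte 0xF4 = 11110100 → 4-byte form.
Payload = 0x1167C3, which exceeds U+10FFFF, the maximum Unicode code point. (Leading bytes F5–FF, or F4 followed by ≥ 0x90, are invalid.)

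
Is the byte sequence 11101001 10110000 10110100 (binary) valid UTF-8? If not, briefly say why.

Leading byte 0xE9 = 11101001 → 3-byte form.
Continuation bytes 0xB0=10110000, 0xB4=10110100 all match 10xxxxxx.
Decoded value 0x9C34 is ≥ 0x800 (shortest form) and not a surrogate.

valid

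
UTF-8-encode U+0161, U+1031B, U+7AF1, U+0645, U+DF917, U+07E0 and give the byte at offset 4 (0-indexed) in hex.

U+0161 → 2-byte form C5 A1 at offsets 0–1.
U+1031B → 4-byte form F0 90 8C 9B at offsets 2–5.
Offset 4 falls in char 2's range; it's byte 3 of F0 90 8C 9B = 0x8C.

0x8C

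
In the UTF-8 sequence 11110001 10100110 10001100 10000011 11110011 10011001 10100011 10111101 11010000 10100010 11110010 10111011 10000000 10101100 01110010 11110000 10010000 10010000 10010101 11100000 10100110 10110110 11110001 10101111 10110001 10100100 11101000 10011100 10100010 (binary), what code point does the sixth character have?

Offset 0: leading byte 0xF1 = 11110001 → 4-byte char #1 = F1 A6 8C 83.
Offset 4: leading byte 0xF3 = 11110011 → 4-byte char #2 = F3 99 A3 BD.
Offset 8: leading byte 0xD0 = 11010000 → 2-byte char #3 = D0 A2.
Offset 10: leading byte 0xF2 = 11110010 → 4-byte char #4 = F2 BB 80 AC.
Offset 14: leading byte 0x72 = 01110010 → 1-byte char #5 = 72.
Offset 15: leading byte 0xF0 = 11110000 → 4-byte char #6 = F0 90 90 95.
Leading byte 0xF0 = 11110000 matches 11110xxx → 4-byte sequence.
Byte 1: 0xF0 = 11110000, payload 000 (3 bits).
Byte 2: 0x90 = 10010000 (10xxxxxx ✓), payload 010000.
Byte 3: 0x90 = 10010000 (10xxxxxx ✓), payload 010000.
Byte 4: 0x95 = 10010101 (10xxxxxx ✓), payload 010101.
Concatenate: 000010000010000010101 = 0x10415 (21 bits → U+10415).

U+10415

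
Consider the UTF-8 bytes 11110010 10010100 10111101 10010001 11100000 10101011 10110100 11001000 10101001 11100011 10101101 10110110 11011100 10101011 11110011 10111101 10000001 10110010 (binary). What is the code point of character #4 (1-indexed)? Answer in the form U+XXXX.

U+3B76

Offset 0: leading byte 0xF2 = 11110010 → 4-byte char #1 = F2 94 BD 91.
Offset 4: leading byte 0xE0 = 11100000 → 3-byte char #2 = E0 AB B4.
Offset 7: leading byte 0xC8 = 11001000 → 2-byte char #3 = C8 A9.
Offset 9: leading byte 0xE3 = 11100011 → 3-byte char #4 = E3 AD B6.
Leading byte 0xE3 = 11100011 matches 1110xxxx → 3-byte sequence.
Byte 1: 0xE3 = 11100011, payload 0011 (4 bits).
Byte 2: 0xAD = 10101101 (10xxxxxx ✓), payload 101101.
Byte 3: 0xB6 = 10110110 (10xxxxxx ✓), payload 110110.
Concatenate: 0011101101110110 = 0x3B76 (16 bits → U+3B76).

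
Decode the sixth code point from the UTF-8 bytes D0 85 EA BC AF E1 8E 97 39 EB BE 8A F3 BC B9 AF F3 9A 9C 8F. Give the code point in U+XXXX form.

U+FCE6F

Offset 0: leading byte 0xD0 = 11010000 → 2-byte char #1 = D0 85.
Offset 2: leading byte 0xEA = 11101010 → 3-byte char #2 = EA BC AF.
Offset 5: leading byte 0xE1 = 11100001 → 3-byte char #3 = E1 8E 97.
Offset 8: leading byte 0x39 = 00111001 → 1-byte char #4 = 39.
Offset 9: leading byte 0xEB = 11101011 → 3-byte char #5 = EB BE 8A.
Offset 12: leading byte 0xF3 = 11110011 → 4-byte char #6 = F3 BC B9 AF.
Leading byte 0xF3 = 11110011 matches 11110xxx → 4-byte sequence.
Byte 1: 0xF3 = 11110011, payload 011 (3 bits).
Byte 2: 0xBC = 10111100 (10xxxxxx ✓), payload 111100.
Byte 3: 0xB9 = 10111001 (10xxxxxx ✓), payload 111001.
Byte 4: 0xAF = 10101111 (10xxxxxx ✓), payload 101111.
Concatenate: 011111100111001101111 = 0xFCE6F (21 bits → U+FCE6F).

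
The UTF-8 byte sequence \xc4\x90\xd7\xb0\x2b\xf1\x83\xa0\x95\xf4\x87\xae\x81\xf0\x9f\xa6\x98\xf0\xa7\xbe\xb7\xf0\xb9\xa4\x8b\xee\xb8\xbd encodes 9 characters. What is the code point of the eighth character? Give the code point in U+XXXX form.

Offset 0: leading byte 0xC4 = 11000100 → 2-byte char #1 = C4 90.
Offset 2: leading byte 0xD7 = 11010111 → 2-byte char #2 = D7 B0.
Offset 4: leading byte 0x2B = 00101011 → 1-byte char #3 = 2B.
Offset 5: leading byte 0xF1 = 11110001 → 4-byte char #4 = F1 83 A0 95.
Offset 9: leading byte 0xF4 = 11110100 → 4-byte char #5 = F4 87 AE 81.
Offset 13: leading byte 0xF0 = 11110000 → 4-byte char #6 = F0 9F A6 98.
Offset 17: leading byte 0xF0 = 11110000 → 4-byte char #7 = F0 A7 BE B7.
Offset 21: leading byte 0xF0 = 11110000 → 4-byte char #8 = F0 B9 A4 8B.
Leading byte 0xF0 = 11110000 matches 11110xxx → 4-byte sequence.
Byte 1: 0xF0 = 11110000, payload 000 (3 bits).
Byte 2: 0xB9 = 10111001 (10xxxxxx ✓), payload 111001.
Byte 3: 0xA4 = 10100100 (10xxxxxx ✓), payload 100100.
Byte 4: 0x8B = 10001011 (10xxxxxx ✓), payload 001011.
Concatenate: 000111001100100001011 = 0x3990B (21 bits → U+3990B).

U+3990B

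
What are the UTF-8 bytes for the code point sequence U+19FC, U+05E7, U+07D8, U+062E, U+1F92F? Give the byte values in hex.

E1 A7 BC D7 A7 DF 98 D8 AE F0 9F A4 AF

U+19FC: 3-byte form → E1 A7 BC.
U+05E7: 2-byte form → D7 A7.
U+07D8: 2-byte form → DF 98.
U+062E: 2-byte form → D8 AE.
U+1F92F: 4-byte form → F0 9F A4 AF.
Concatenated (13 bytes): E1 A7 BC D7 A7 DF 98 D8 AE F0 9F A4 AF.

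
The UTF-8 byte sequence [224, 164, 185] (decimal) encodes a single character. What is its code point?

Leading byte 0xE0 = 11100000 matches 1110xxxx → 3-byte sequence.
Byte 1: 0xE0 = 11100000, payload 0000 (4 bits).
Byte 2: 0xA4 = 10100100 (10xxxxxx ✓), payload 100100.
Byte 3: 0xB9 = 10111001 (10xxxxxx ✓), payload 111001.
Concatenate: 0000100100111001 = 0x939 (16 bits → U+0939).

U+0939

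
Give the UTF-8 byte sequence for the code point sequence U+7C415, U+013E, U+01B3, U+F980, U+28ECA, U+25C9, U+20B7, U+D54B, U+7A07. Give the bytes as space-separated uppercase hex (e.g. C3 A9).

U+7C415: 4-byte form → F1 BC 90 95.
U+013E: 2-byte form → C4 BE.
U+01B3: 2-byte form → C6 B3.
U+F980: 3-byte form → EF A6 80.
U+28ECA: 4-byte form → F0 A8 BB 8A.
U+25C9: 3-byte form → E2 97 89.
U+20B7: 3-byte form → E2 82 B7.
U+D54B: 3-byte form → ED 95 8B.
U+7A07: 3-byte form → E7 A8 87.
Concatenated (27 bytes): F1 BC 90 95 C4 BE C6 B3 EF A6 80 F0 A8 BB 8A E2 97 89 E2 82 B7 ED 95 8B E7 A8 87.

F1 BC 90 95 C4 BE C6 B3 EF A6 80 F0 A8 BB 8A E2 97 89 E2 82 B7 ED 95 8B E7 A8 87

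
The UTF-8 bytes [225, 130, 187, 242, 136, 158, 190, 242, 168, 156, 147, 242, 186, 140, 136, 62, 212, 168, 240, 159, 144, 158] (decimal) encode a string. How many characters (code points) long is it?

Byte at offset 0: 0xE1 = 11100001 → 3-byte char (#1). Advance 3.
Byte at offset 3: 0xF2 = 11110010 → 4-byte char (#2). Advance 4.
Byte at offset 7: 0xF2 = 11110010 → 4-byte char (#3). Advance 4.
Byte at offset 11: 0xF2 = 11110010 → 4-byte char (#4). Advance 4.
Byte at offset 15: 0x3E = 00111110 → 1-byte char (#5). Advance 1.
Byte at offset 16: 0xD4 = 11010100 → 2-byte char (#6). Advance 2.
Byte at offset 18: 0xF0 = 11110000 → 4-byte char (#7). Advance 4.
Reached end at offset 22 after 7 code points.

7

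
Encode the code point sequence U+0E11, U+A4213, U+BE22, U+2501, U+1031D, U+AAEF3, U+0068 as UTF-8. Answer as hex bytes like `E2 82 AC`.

U+0E11: 3-byte form → E0 B8 91.
U+A4213: 4-byte form → F2 A4 88 93.
U+BE22: 3-byte form → EB B8 A2.
U+2501: 3-byte form → E2 94 81.
U+1031D: 4-byte form → F0 90 8C 9D.
U+AAEF3: 4-byte form → F2 AA BB B3.
U+0068: 1-byte form → 68.
Concatenated (22 bytes): E0 B8 91 F2 A4 88 93 EB B8 A2 E2 94 81 F0 90 8C 9D F2 AA BB B3 68.

E0 B8 91 F2 A4 88 93 EB B8 A2 E2 94 81 F0 90 8C 9D F2 AA BB B3 68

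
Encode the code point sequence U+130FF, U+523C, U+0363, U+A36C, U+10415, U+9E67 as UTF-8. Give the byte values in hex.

U+130FF: 4-byte form → F0 93 83 BF.
U+523C: 3-byte form → E5 88 BC.
U+0363: 2-byte form → CD A3.
U+A36C: 3-byte form → EA 8D AC.
U+10415: 4-byte form → F0 90 90 95.
U+9E67: 3-byte form → E9 B9 A7.
Concatenated (19 bytes): F0 93 83 BF E5 88 BC CD A3 EA 8D AC F0 90 90 95 E9 B9 A7.

F0 93 83 BF E5 88 BC CD A3 EA 8D AC F0 90 90 95 E9 B9 A7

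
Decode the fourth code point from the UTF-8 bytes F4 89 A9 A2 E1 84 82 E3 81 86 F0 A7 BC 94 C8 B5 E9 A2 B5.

U+27F14

Offset 0: leading byte 0xF4 = 11110100 → 4-byte char #1 = F4 89 A9 A2.
Offset 4: leading byte 0xE1 = 11100001 → 3-byte char #2 = E1 84 82.
Offset 7: leading byte 0xE3 = 11100011 → 3-byte char #3 = E3 81 86.
Offset 10: leading byte 0xF0 = 11110000 → 4-byte char #4 = F0 A7 BC 94.
Leading byte 0xF0 = 11110000 matches 11110xxx → 4-byte sequence.
Byte 1: 0xF0 = 11110000, payload 000 (3 bits).
Byte 2: 0xA7 = 10100111 (10xxxxxx ✓), payload 100111.
Byte 3: 0xBC = 10111100 (10xxxxxx ✓), payload 111100.
Byte 4: 0x94 = 10010100 (10xxxxxx ✓), payload 010100.
Concatenate: 000100111111100010100 = 0x27F14 (21 bits → U+27F14).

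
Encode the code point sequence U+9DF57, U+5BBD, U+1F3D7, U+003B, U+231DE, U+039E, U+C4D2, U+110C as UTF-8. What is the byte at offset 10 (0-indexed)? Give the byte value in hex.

0x97

U+9DF57 → 4-byte form F2 9D BD 97 at offsets 0–3.
U+5BBD → 3-byte form E5 AE BD at offsets 4–6.
U+1F3D7 → 4-byte form F0 9F 8F 97 at offsets 7–10.
Offset 10 falls in char 3's range; it's byte 4 of F0 9F 8F 97 = 0x97.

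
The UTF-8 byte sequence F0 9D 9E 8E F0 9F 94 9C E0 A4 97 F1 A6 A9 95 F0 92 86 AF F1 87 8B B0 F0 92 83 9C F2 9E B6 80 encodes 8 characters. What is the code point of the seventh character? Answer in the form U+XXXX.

Offset 0: leading byte 0xF0 = 11110000 → 4-byte char #1 = F0 9D 9E 8E.
Offset 4: leading byte 0xF0 = 11110000 → 4-byte char #2 = F0 9F 94 9C.
Offset 8: leading byte 0xE0 = 11100000 → 3-byte char #3 = E0 A4 97.
Offset 11: leading byte 0xF1 = 11110001 → 4-byte char #4 = F1 A6 A9 95.
Offset 15: leading byte 0xF0 = 11110000 → 4-byte char #5 = F0 92 86 AF.
Offset 19: leading byte 0xF1 = 11110001 → 4-byte char #6 = F1 87 8B B0.
Offset 23: leading byte 0xF0 = 11110000 → 4-byte char #7 = F0 92 83 9C.
Leading byte 0xF0 = 11110000 matches 11110xxx → 4-byte sequence.
Byte 1: 0xF0 = 11110000, payload 000 (3 bits).
Byte 2: 0x92 = 10010010 (10xxxxxx ✓), payload 010010.
Byte 3: 0x83 = 10000011 (10xxxxxx ✓), payload 000011.
Byte 4: 0x9C = 10011100 (10xxxxxx ✓), payload 011100.
Concatenate: 000010010000011011100 = 0x120DC (21 bits → U+120DC).

U+120DC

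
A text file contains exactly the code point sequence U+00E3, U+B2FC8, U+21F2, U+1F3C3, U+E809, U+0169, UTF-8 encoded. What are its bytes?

C3 A3 F2 B2 BF 88 E2 87 B2 F0 9F 8F 83 EE A0 89 C5 A9

U+00E3: 2-byte form → C3 A3.
U+B2FC8: 4-byte form → F2 B2 BF 88.
U+21F2: 3-byte form → E2 87 B2.
U+1F3C3: 4-byte form → F0 9F 8F 83.
U+E809: 3-byte form → EE A0 89.
U+0169: 2-byte form → C5 A9.
Concatenated (18 bytes): C3 A3 F2 B2 BF 88 E2 87 B2 F0 9F 8F 83 EE A0 89 C5 A9.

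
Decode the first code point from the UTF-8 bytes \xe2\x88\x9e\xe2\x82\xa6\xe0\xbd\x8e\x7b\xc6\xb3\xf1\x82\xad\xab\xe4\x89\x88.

U+221E

Offset 0: leading byte 0xE2 = 11100010 → 3-byte char #1 = E2 88 9E.
Leading byte 0xE2 = 11100010 matches 1110xxxx → 3-byte sequence.
Byte 1: 0xE2 = 11100010, payload 0010 (4 bits).
Byte 2: 0x88 = 10001000 (10xxxxxx ✓), payload 001000.
Byte 3: 0x9E = 10011110 (10xxxxxx ✓), payload 011110.
Concatenate: 0010001000011110 = 0x221E (16 bits → U+221E).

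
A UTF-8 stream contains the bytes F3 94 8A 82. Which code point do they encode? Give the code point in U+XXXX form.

U+D4282

Leading byte 0xF3 = 11110011 matches 11110xxx → 4-byte sequence.
Byte 1: 0xF3 = 11110011, payload 011 (3 bits).
Byte 2: 0x94 = 10010100 (10xxxxxx ✓), payload 010100.
Byte 3: 0x8A = 10001010 (10xxxxxx ✓), payload 001010.
Byte 4: 0x82 = 10000010 (10xxxxxx ✓), payload 000010.
Concatenate: 011010100001010000010 = 0xD4282 (21 bits → U+D4282).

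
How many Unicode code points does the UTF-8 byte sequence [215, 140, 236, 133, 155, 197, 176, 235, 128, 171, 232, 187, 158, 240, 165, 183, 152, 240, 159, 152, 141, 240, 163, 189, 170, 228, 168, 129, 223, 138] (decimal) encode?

Byte at offset 0: 0xD7 = 11010111 → 2-byte char (#1). Advance 2.
Byte at offset 2: 0xEC = 11101100 → 3-byte char (#2). Advance 3.
Byte at offset 5: 0xC5 = 11000101 → 2-byte char (#3). Advance 2.
Byte at offset 7: 0xEB = 11101011 → 3-byte char (#4). Advance 3.
Byte at offset 10: 0xE8 = 11101000 → 3-byte char (#5). Advance 3.
Byte at offset 13: 0xF0 = 11110000 → 4-byte char (#6). Advance 4.
Byte at offset 17: 0xF0 = 11110000 → 4-byte char (#7). Advance 4.
Byte at offset 21: 0xF0 = 11110000 → 4-byte char (#8). Advance 4.
Byte at offset 25: 0xE4 = 11100100 → 3-byte char (#9). Advance 3.
Byte at offset 28: 0xDF = 11011111 → 2-byte char (#10). Advance 2.
Reached end at offset 30 after 10 code points.

10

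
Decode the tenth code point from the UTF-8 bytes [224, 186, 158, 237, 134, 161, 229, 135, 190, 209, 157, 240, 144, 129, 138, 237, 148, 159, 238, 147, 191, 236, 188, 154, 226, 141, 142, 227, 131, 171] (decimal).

U+30EB

Offset 0: leading byte 0xE0 = 11100000 → 3-byte char #1 = E0 BA 9E.
Offset 3: leading byte 0xED = 11101101 → 3-byte char #2 = ED 86 A1.
Offset 6: leading byte 0xE5 = 11100101 → 3-byte char #3 = E5 87 BE.
Offset 9: leading byte 0xD1 = 11010001 → 2-byte char #4 = D1 9D.
Offset 11: leading byte 0xF0 = 11110000 → 4-byte char #5 = F0 90 81 8A.
Offset 15: leading byte 0xED = 11101101 → 3-byte char #6 = ED 94 9F.
Offset 18: leading byte 0xEE = 11101110 → 3-byte char #7 = EE 93 BF.
Offset 21: leading byte 0xEC = 11101100 → 3-byte char #8 = EC BC 9A.
Offset 24: leading byte 0xE2 = 11100010 → 3-byte char #9 = E2 8D 8E.
Offset 27: leading byte 0xE3 = 11100011 → 3-byte char #10 = E3 83 AB.
Leading byte 0xE3 = 11100011 matches 1110xxxx → 3-byte sequence.
Byte 1: 0xE3 = 11100011, payload 0011 (4 bits).
Byte 2: 0x83 = 10000011 (10xxxxxx ✓), payload 000011.
Byte 3: 0xAB = 10101011 (10xxxxxx ✓), payload 101011.
Concatenate: 0011000011101011 = 0x30EB (16 bits → U+30EB).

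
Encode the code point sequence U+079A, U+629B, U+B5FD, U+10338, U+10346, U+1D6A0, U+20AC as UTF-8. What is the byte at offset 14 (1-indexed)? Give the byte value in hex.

1-indexed offset 14 is 0-indexed offset 13.
U+079A → 2-byte form DE 9A at offsets 0–1.
U+629B → 3-byte form E6 8A 9B at offsets 2–4.
U+B5FD → 3-byte form EB 97 BD at offsets 5–7.
U+10338 → 4-byte form F0 90 8C B8 at offsets 8–11.
U+10346 → 4-byte form F0 90 8D 86 at offsets 12–15.
Offset 13 falls in char 5's range; it's byte 2 of F0 90 8D 86 = 0x90.

0x90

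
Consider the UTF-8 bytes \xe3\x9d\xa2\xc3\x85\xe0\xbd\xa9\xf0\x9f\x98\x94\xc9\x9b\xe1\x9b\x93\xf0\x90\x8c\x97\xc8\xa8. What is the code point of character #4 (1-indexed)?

U+1F614

Offset 0: leading byte 0xE3 = 11100011 → 3-byte char #1 = E3 9D A2.
Offset 3: leading byte 0xC3 = 11000011 → 2-byte char #2 = C3 85.
Offset 5: leading byte 0xE0 = 11100000 → 3-byte char #3 = E0 BD A9.
Offset 8: leading byte 0xF0 = 11110000 → 4-byte char #4 = F0 9F 98 94.
Leading byte 0xF0 = 11110000 matches 11110xxx → 4-byte sequence.
Byte 1: 0xF0 = 11110000, payload 000 (3 bits).
Byte 2: 0x9F = 10011111 (10xxxxxx ✓), payload 011111.
Byte 3: 0x98 = 10011000 (10xxxxxx ✓), payload 011000.
Byte 4: 0x94 = 10010100 (10xxxxxx ✓), payload 010100.
Concatenate: 000011111011000010100 = 0x1F614 (21 bits → U+1F614).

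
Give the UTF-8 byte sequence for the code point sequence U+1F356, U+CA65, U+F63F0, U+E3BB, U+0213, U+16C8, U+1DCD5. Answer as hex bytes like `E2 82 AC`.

F0 9F 8D 96 EC A9 A5 F3 B6 8F B0 EE 8E BB C8 93 E1 9B 88 F0 9D B3 95

U+1F356: 4-byte form → F0 9F 8D 96.
U+CA65: 3-byte form → EC A9 A5.
U+F63F0: 4-byte form → F3 B6 8F B0.
U+E3BB: 3-byte form → EE 8E BB.
U+0213: 2-byte form → C8 93.
U+16C8: 3-byte form → E1 9B 88.
U+1DCD5: 4-byte form → F0 9D B3 95.
Concatenated (23 bytes): F0 9F 8D 96 EC A9 A5 F3 B6 8F B0 EE 8E BB C8 93 E1 9B 88 F0 9D B3 95.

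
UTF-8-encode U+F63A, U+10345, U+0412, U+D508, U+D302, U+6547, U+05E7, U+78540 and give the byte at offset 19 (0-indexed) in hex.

0xA7

U+F63A → 3-byte form EF 98 BA at offsets 0–2.
U+10345 → 4-byte form F0 90 8D 85 at offsets 3–6.
U+0412 → 2-byte form D0 92 at offsets 7–8.
U+D508 → 3-byte form ED 94 88 at offsets 9–11.
U+D302 → 3-byte form ED 8C 82 at offsets 12–14.
U+6547 → 3-byte form E6 95 87 at offsets 15–17.
U+05E7 → 2-byte form D7 A7 at offsets 18–19.
Offset 19 falls in char 7's range; it's byte 2 of D7 A7 = 0xA7.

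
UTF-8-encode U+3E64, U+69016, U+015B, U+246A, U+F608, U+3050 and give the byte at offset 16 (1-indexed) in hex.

1-indexed offset 16 is 0-indexed offset 15.
U+3E64 → 3-byte form E3 B9 A4 at offsets 0–2.
U+69016 → 4-byte form F1 A9 80 96 at offsets 3–6.
U+015B → 2-byte form C5 9B at offsets 7–8.
U+246A → 3-byte form E2 91 AA at offsets 9–11.
U+F608 → 3-byte form EF 98 88 at offsets 12–14.
U+3050 → 3-byte form E3 81 90 at offsets 15–17.
Offset 15 falls in char 6's range; it's byte 1 of E3 81 90 = 0xE3.

0xE3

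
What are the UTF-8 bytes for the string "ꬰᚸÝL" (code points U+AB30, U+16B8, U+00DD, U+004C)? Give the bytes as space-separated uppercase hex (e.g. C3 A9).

U+AB30: 3-byte form → EA AC B0.
U+16B8: 3-byte form → E1 9A B8.
U+00DD: 2-byte form → C3 9D.
U+004C: 1-byte form → 4C.
Concatenated (9 bytes): EA AC B0 E1 9A B8 C3 9D 4C.

EA AC B0 E1 9A B8 C3 9D 4C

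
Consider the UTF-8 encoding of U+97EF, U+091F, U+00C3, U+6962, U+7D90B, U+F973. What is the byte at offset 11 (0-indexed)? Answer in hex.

0xF1

U+97EF → 3-byte form E9 9F AF at offsets 0–2.
U+091F → 3-byte form E0 A4 9F at offsets 3–5.
U+00C3 → 2-byte form C3 83 at offsets 6–7.
U+6962 → 3-byte form E6 A5 A2 at offsets 8–10.
U+7D90B → 4-byte form F1 BD A4 8B at offsets 11–14.
Offset 11 falls in char 5's range; it's byte 1 of F1 BD A4 8B = 0xF1.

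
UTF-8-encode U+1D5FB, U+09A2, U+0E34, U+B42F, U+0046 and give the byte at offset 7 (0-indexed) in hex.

0xE0

U+1D5FB → 4-byte form F0 9D 97 BB at offsets 0–3.
U+09A2 → 3-byte form E0 A6 A2 at offsets 4–6.
U+0E34 → 3-byte form E0 B8 B4 at offsets 7–9.
Offset 7 falls in char 3's range; it's byte 1 of E0 B8 B4 = 0xE0.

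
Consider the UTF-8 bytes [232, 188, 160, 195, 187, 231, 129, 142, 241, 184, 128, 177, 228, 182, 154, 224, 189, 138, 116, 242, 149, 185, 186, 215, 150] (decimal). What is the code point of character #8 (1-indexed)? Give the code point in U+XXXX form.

Offset 0: leading byte 0xE8 = 11101000 → 3-byte char #1 = E8 BC A0.
Offset 3: leading byte 0xC3 = 11000011 → 2-byte char #2 = C3 BB.
Offset 5: leading byte 0xE7 = 11100111 → 3-byte char #3 = E7 81 8E.
Offset 8: leading byte 0xF1 = 11110001 → 4-byte char #4 = F1 B8 80 B1.
Offset 12: leading byte 0xE4 = 11100100 → 3-byte char #5 = E4 B6 9A.
Offset 15: leading byte 0xE0 = 11100000 → 3-byte char #6 = E0 BD 8A.
Offset 18: leading byte 0x74 = 01110100 → 1-byte char #7 = 74.
Offset 19: leading byte 0xF2 = 11110010 → 4-byte char #8 = F2 95 B9 BA.
Leading byte 0xF2 = 11110010 matches 11110xxx → 4-byte sequence.
Byte 1: 0xF2 = 11110010, payload 010 (3 bits).
Byte 2: 0x95 = 10010101 (10xxxxxx ✓), payload 010101.
Byte 3: 0xB9 = 10111001 (10xxxxxx ✓), payload 111001.
Byte 4: 0xBA = 10111010 (10xxxxxx ✓), payload 111010.
Concatenate: 010010101111001111010 = 0x95E7A (21 bits → U+95E7A).

U+95E7A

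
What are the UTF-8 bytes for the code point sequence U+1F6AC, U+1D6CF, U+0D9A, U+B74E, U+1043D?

U+1F6AC: 4-byte form → F0 9F 9A AC.
U+1D6CF: 4-byte form → F0 9D 9B 8F.
U+0D9A: 3-byte form → E0 B6 9A.
U+B74E: 3-byte form → EB 9D 8E.
U+1043D: 4-byte form → F0 90 90 BD.
Concatenated (18 bytes): F0 9F 9A AC F0 9D 9B 8F E0 B6 9A EB 9D 8E F0 90 90 BD.

F0 9F 9A AC F0 9D 9B 8F E0 B6 9A EB 9D 8E F0 90 90 BD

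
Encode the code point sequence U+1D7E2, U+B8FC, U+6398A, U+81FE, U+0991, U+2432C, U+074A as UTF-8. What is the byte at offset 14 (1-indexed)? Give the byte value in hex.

1-indexed offset 14 is 0-indexed offset 13.
U+1D7E2 → 4-byte form F0 9D 9F A2 at offsets 0–3.
U+B8FC → 3-byte form EB A3 BC at offsets 4–6.
U+6398A → 4-byte form F1 A3 A6 8A at offsets 7–10.
U+81FE → 3-byte form E8 87 BE at offsets 11–13.
Offset 13 falls in char 4's range; it's byte 3 of E8 87 BE = 0xBE.

0xBE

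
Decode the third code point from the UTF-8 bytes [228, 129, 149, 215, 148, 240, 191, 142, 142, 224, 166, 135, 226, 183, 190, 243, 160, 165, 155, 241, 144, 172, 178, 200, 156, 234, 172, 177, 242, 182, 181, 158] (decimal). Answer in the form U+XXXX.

Offset 0: leading byte 0xE4 = 11100100 → 3-byte char #1 = E4 81 95.
Offset 3: leading byte 0xD7 = 11010111 → 2-byte char #2 = D7 94.
Offset 5: leading byte 0xF0 = 11110000 → 4-byte char #3 = F0 BF 8E 8E.
Leading byte 0xF0 = 11110000 matches 11110xxx → 4-byte sequence.
Byte 1: 0xF0 = 11110000, payload 000 (3 bits).
Byte 2: 0xBF = 10111111 (10xxxxxx ✓), payload 111111.
Byte 3: 0x8E = 10001110 (10xxxxxx ✓), payload 001110.
Byte 4: 0x8E = 10001110 (10xxxxxx ✓), payload 001110.
Concatenate: 000111111001110001110 = 0x3F38E (21 bits → U+3F38E).

U+3F38E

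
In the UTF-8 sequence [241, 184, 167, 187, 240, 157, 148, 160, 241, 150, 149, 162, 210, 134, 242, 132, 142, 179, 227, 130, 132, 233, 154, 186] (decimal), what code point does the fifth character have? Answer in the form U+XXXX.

Offset 0: leading byte 0xF1 = 11110001 → 4-byte char #1 = F1 B8 A7 BB.
Offset 4: leading byte 0xF0 = 11110000 → 4-byte char #2 = F0 9D 94 A0.
Offset 8: leading byte 0xF1 = 11110001 → 4-byte char #3 = F1 96 95 A2.
Offset 12: leading byte 0xD2 = 11010010 → 2-byte char #4 = D2 86.
Offset 14: leading byte 0xF2 = 11110010 → 4-byte char #5 = F2 84 8E B3.
Leading byte 0xF2 = 11110010 matches 11110xxx → 4-byte sequence.
Byte 1: 0xF2 = 11110010, payload 010 (3 bits).
Byte 2: 0x84 = 10000100 (10xxxxxx ✓), payload 000100.
Byte 3: 0x8E = 10001110 (10xxxxxx ✓), payload 001110.
Byte 4: 0xB3 = 10110011 (10xxxxxx ✓), payload 110011.
Concatenate: 010000100001110110011 = 0x843B3 (21 bits → U+843B3).

U+843B3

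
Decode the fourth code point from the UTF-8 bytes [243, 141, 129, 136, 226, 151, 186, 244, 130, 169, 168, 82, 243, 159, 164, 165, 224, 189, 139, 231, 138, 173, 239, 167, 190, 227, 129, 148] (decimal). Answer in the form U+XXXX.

U+0052

Offset 0: leading byte 0xF3 = 11110011 → 4-byte char #1 = F3 8D 81 88.
Offset 4: leading byte 0xE2 = 11100010 → 3-byte char #2 = E2 97 BA.
Offset 7: leading byte 0xF4 = 11110100 → 4-byte char #3 = F4 82 A9 A8.
Offset 11: leading byte 0x52 = 01010010 → 1-byte char #4 = 52.
Leading byte 0x52 = 01010010 matches 0xxxxxxx → 1-byte sequence.
Byte 1: 0x52 = 01010010, payload 1010010 (7 bits).
Concatenate: 1010010 = 0x52 (7 bits → U+0052).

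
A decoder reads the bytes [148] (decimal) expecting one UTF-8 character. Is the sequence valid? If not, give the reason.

invalid (continuation byte with no leading byte)

Byte 0x94 = 10010100 has the form 10xxxxxx — a continuation byte — but there is no preceding leading byte.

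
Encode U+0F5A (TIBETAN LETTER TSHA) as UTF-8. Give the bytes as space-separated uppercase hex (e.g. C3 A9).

E0 BD 9A

U+0F5A = 0xF5A = 3930 decimal. In range U+0800–U+FFFF → 3-byte form: 1110xxxx 10xxxxxx 10xxxxxx.
Binary (16 bits): 0000111101011010.
Split 4+6+6: 0000 | 111101 | 011010.
Byte 1: 11100000 = 0xE0.
Byte 2: 10111101 = 0xBD.
Byte 3: 10011010 = 0x9A.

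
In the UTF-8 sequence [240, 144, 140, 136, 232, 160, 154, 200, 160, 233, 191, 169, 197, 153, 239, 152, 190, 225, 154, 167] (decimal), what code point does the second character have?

Offset 0: leading byte 0xF0 = 11110000 → 4-byte char #1 = F0 90 8C 88.
Offset 4: leading byte 0xE8 = 11101000 → 3-byte char #2 = E8 A0 9A.
Leading byte 0xE8 = 11101000 matches 1110xxxx → 3-byte sequence.
Byte 1: 0xE8 = 11101000, payload 1000 (4 bits).
Byte 2: 0xA0 = 10100000 (10xxxxxx ✓), payload 100000.
Byte 3: 0x9A = 10011010 (10xxxxxx ✓), payload 011010.
Concatenate: 1000100000011010 = 0x881A (16 bits → U+881A).

U+881A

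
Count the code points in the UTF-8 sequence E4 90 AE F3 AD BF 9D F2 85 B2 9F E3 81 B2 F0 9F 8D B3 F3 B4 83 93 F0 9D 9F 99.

7

Byte at offset 0: 0xE4 = 11100100 → 3-byte char (#1). Advance 3.
Byte at offset 3: 0xF3 = 11110011 → 4-byte char (#2). Advance 4.
Byte at offset 7: 0xF2 = 11110010 → 4-byte char (#3). Advance 4.
Byte at offset 11: 0xE3 = 11100011 → 3-byte char (#4). Advance 3.
Byte at offset 14: 0xF0 = 11110000 → 4-byte char (#5). Advance 4.
Byte at offset 18: 0xF3 = 11110011 → 4-byte char (#6). Advance 4.
Byte at offset 22: 0xF0 = 11110000 → 4-byte char (#7). Advance 4.
Reached end at offset 26 after 7 code points.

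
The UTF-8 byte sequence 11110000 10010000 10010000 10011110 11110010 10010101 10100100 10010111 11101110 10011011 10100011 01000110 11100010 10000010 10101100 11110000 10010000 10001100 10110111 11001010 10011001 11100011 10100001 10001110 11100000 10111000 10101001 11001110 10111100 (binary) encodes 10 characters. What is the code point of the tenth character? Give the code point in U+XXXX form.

U+03BC

Offset 0: leading byte 0xF0 = 11110000 → 4-byte char #1 = F0 90 90 9E.
Offset 4: leading byte 0xF2 = 11110010 → 4-byte char #2 = F2 95 A4 97.
Offset 8: leading byte 0xEE = 11101110 → 3-byte char #3 = EE 9B A3.
Offset 11: leading byte 0x46 = 01000110 → 1-byte char #4 = 46.
Offset 12: leading byte 0xE2 = 11100010 → 3-byte char #5 = E2 82 AC.
Offset 15: leading byte 0xF0 = 11110000 → 4-byte char #6 = F0 90 8C B7.
Offset 19: leading byte 0xCA = 11001010 → 2-byte char #7 = CA 99.
Offset 21: leading byte 0xE3 = 11100011 → 3-byte char #8 = E3 A1 8E.
Offset 24: leading byte 0xE0 = 11100000 → 3-byte char #9 = E0 B8 A9.
Offset 27: leading byte 0xCE = 11001110 → 2-byte char #10 = CE BC.
Leading byte 0xCE = 11001110 matches 110xxxxx → 2-byte sequence.
Byte 1: 0xCE = 11001110, payload 01110 (5 bits).
Byte 2: 0xBC = 10111100 (10xxxxxx ✓), payload 111100.
Concatenate: 01110111100 = 0x3BC (11 bits → U+03BC).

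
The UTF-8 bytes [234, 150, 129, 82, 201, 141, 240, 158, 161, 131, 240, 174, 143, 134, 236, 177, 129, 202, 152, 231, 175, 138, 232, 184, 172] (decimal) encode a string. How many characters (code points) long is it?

9

Byte at offset 0: 0xEA = 11101010 → 3-byte char (#1). Advance 3.
Byte at offset 3: 0x52 = 01010010 → 1-byte char (#2). Advance 1.
Byte at offset 4: 0xC9 = 11001001 → 2-byte char (#3). Advance 2.
Byte at offset 6: 0xF0 = 11110000 → 4-byte char (#4). Advance 4.
Byte at offset 10: 0xF0 = 11110000 → 4-byte char (#5). Advance 4.
Byte at offset 14: 0xEC = 11101100 → 3-byte char (#6). Advance 3.
Byte at offset 17: 0xCA = 11001010 → 2-byte char (#7). Advance 2.
Byte at offset 19: 0xE7 = 11100111 → 3-byte char (#8). Advance 3.
Byte at offset 22: 0xE8 = 11101000 → 3-byte char (#9). Advance 3.
Reached end at offset 25 after 9 code points.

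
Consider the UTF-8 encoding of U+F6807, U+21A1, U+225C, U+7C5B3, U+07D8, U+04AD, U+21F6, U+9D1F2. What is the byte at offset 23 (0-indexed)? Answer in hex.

U+F6807 → 4-byte form F3 B6 A0 87 at offsets 0–3.
U+21A1 → 3-byte form E2 86 A1 at offsets 4–6.
U+225C → 3-byte form E2 89 9C at offsets 7–9.
U+7C5B3 → 4-byte form F1 BC 96 B3 at offsets 10–13.
U+07D8 → 2-byte form DF 98 at offsets 14–15.
U+04AD → 2-byte form D2 AD at offsets 16–17.
U+21F6 → 3-byte form E2 87 B6 at offsets 18–20.
U+9D1F2 → 4-byte form F2 9D 87 B2 at offsets 21–24.
Offset 23 falls in char 8's range; it's byte 3 of F2 9D 87 B2 = 0x87.

0x87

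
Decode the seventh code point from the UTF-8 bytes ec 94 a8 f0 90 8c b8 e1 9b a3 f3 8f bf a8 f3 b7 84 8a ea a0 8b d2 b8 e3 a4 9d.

Offset 0: leading byte 0xEC = 11101100 → 3-byte char #1 = EC 94 A8.
Offset 3: leading byte 0xF0 = 11110000 → 4-byte char #2 = F0 90 8C B8.
Offset 7: leading byte 0xE1 = 11100001 → 3-byte char #3 = E1 9B A3.
Offset 10: leading byte 0xF3 = 11110011 → 4-byte char #4 = F3 8F BF A8.
Offset 14: leading byte 0xF3 = 11110011 → 4-byte char #5 = F3 B7 84 8A.
Offset 18: leading byte 0xEA = 11101010 → 3-byte char #6 = EA A0 8B.
Offset 21: leading byte 0xD2 = 11010010 → 2-byte char #7 = D2 B8.
Leading byte 0xD2 = 11010010 matches 110xxxxx → 2-byte sequence.
Byte 1: 0xD2 = 11010010, payload 10010 (5 bits).
Byte 2: 0xB8 = 10111000 (10xxxxxx ✓), payload 111000.
Concatenate: 10010111000 = 0x4B8 (11 bits → U+04B8).

U+04B8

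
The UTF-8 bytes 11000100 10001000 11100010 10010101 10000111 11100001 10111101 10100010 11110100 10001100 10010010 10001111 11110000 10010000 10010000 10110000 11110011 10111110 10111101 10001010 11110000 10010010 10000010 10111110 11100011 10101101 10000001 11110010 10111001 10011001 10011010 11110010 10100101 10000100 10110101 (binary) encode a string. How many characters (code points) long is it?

Byte at offset 0: 0xC4 = 11000100 → 2-byte char (#1). Advance 2.
Byte at offset 2: 0xE2 = 11100010 → 3-byte char (#2). Advance 3.
Byte at offset 5: 0xE1 = 11100001 → 3-byte char (#3). Advance 3.
Byte at offset 8: 0xF4 = 11110100 → 4-byte char (#4). Advance 4.
Byte at offset 12: 0xF0 = 11110000 → 4-byte char (#5). Advance 4.
Byte at offset 16: 0xF3 = 11110011 → 4-byte char (#6). Advance 4.
Byte at offset 20: 0xF0 = 11110000 → 4-byte char (#7). Advance 4.
Byte at offset 24: 0xE3 = 11100011 → 3-byte char (#8). Advance 3.
Byte at offset 27: 0xF2 = 11110010 → 4-byte char (#9). Advance 4.
Byte at offset 31: 0xF2 = 11110010 → 4-byte char (#10). Advance 4.
Reached end at offset 35 after 10 code points.

10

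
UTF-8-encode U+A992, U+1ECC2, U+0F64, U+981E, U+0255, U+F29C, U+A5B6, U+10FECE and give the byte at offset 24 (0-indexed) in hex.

U+A992 → 3-byte form EA A6 92 at offsets 0–2.
U+1ECC2 → 4-byte form F0 9E B3 82 at offsets 3–6.
U+0F64 → 3-byte form E0 BD A4 at offsets 7–9.
U+981E → 3-byte form E9 A0 9E at offsets 10–12.
U+0255 → 2-byte form C9 95 at offsets 13–14.
U+F29C → 3-byte form EF 8A 9C at offsets 15–17.
U+A5B6 → 3-byte form EA 96 B6 at offsets 18–20.
U+10FECE → 4-byte form F4 8F BB 8E at offsets 21–24.
Offset 24 falls in char 8's range; it's byte 4 of F4 8F BB 8E = 0x8E.

0x8E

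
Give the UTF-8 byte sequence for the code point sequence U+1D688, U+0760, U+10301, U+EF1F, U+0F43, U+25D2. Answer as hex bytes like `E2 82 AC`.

F0 9D 9A 88 DD A0 F0 90 8C 81 EE BC 9F E0 BD 83 E2 97 92

U+1D688: 4-byte form → F0 9D 9A 88.
U+0760: 2-byte form → DD A0.
U+10301: 4-byte form → F0 90 8C 81.
U+EF1F: 3-byte form → EE BC 9F.
U+0F43: 3-byte form → E0 BD 83.
U+25D2: 3-byte form → E2 97 92.
Concatenated (19 bytes): F0 9D 9A 88 DD A0 F0 90 8C 81 EE BC 9F E0 BD 83 E2 97 92.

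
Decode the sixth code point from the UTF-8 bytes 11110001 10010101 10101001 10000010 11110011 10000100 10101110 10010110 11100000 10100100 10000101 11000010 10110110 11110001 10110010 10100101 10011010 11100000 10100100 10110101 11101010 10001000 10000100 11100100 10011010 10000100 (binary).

Offset 0: leading byte 0xF1 = 11110001 → 4-byte char #1 = F1 95 A9 82.
Offset 4: leading byte 0xF3 = 11110011 → 4-byte char #2 = F3 84 AE 96.
Offset 8: leading byte 0xE0 = 11100000 → 3-byte char #3 = E0 A4 85.
Offset 11: leading byte 0xC2 = 11000010 → 2-byte char #4 = C2 B6.
Offset 13: leading byte 0xF1 = 11110001 → 4-byte char #5 = F1 B2 A5 9A.
Offset 17: leading byte 0xE0 = 11100000 → 3-byte char #6 = E0 A4 B5.
Leading byte 0xE0 = 11100000 matches 1110xxxx → 3-byte sequence.
Byte 1: 0xE0 = 11100000, payload 0000 (4 bits).
Byte 2: 0xA4 = 10100100 (10xxxxxx ✓), payload 100100.
Byte 3: 0xB5 = 10110101 (10xxxxxx ✓), payload 110101.
Concatenate: 0000100100110101 = 0x935 (16 bits → U+0935).

U+0935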